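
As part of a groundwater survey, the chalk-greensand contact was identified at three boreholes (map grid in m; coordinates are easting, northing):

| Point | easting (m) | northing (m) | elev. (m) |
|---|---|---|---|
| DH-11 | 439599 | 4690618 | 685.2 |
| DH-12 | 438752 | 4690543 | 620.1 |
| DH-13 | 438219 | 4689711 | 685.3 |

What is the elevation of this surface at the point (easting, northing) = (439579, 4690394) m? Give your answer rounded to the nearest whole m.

Two edge vectors: DH-11→DH-12 = (-847, -75, -65.1), DH-11→DH-13 = (-1380, -907, 0.1).
Normal n = (DH-11→DH-12) × (DH-11→DH-13) = (-59053.2, 89922.7, 664729).
So ∂z/∂easting = −n_x/n_z = 0.08883801 and ∂z/∂northing = −n_y/n_z = −0.13527723.
Intercept c from DH-11: 685.2 − 39053.10 + 634533.83 = 596165.93.
At (439579, 4690394): z = 39051.3 − 634503.5 + 596165.93 = 713.7 m.

714 m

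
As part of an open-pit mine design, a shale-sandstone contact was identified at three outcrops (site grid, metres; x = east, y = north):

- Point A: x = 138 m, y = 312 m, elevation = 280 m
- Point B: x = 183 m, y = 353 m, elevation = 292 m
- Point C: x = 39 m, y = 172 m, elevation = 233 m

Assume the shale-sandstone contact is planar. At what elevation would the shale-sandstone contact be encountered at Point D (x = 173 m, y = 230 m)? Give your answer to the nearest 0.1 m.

242.2 m

Two edge vectors: Point A→Point B = (45, 41, 12), Point A→Point C = (-99, -140, -47).
Normal n = (Point A→Point B) × (Point A→Point C) = (-247, 927, -2241).
So ∂z/∂x = −n_x/n_z = −0.11022 and ∂z/∂y = −n_y/n_z = 0.41365.
Intercept c from Point A: 280 + 15.21 − 129.06 = 166.15.
At (173, 230): z = −19.1 + 95.1 + 166.15 = 242.2 m.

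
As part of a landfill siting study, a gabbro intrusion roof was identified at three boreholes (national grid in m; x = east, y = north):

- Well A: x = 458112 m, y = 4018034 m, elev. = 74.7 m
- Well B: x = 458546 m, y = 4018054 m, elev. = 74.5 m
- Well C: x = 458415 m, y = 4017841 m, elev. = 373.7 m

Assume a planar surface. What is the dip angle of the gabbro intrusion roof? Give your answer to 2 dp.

55.35°

Two edge vectors: Well A→Well B = (434, 20, -0.2), Well A→Well C = (303, -193, 299).
Normal n = (Well A→Well B) × (Well A→Well C) = (5941.4, -129826.6, -89822).
So ∂z/∂x = −n_x/n_z = 0.06615 and ∂z/∂y = −n_y/n_z = −1.44538.
Gradient magnitude |∇z| = √(a² + b²) = √(0.00438 + 2.08911) = 1.44689.
True dip = arctan(1.44689) = 55.35°, dipping toward N (azimuth ≈ 357°).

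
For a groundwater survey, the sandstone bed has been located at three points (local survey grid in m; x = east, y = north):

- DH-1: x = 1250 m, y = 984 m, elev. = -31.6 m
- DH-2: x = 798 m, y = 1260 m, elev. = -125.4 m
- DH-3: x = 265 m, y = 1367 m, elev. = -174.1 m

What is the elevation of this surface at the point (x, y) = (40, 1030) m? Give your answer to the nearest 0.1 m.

Let the plane be z = a·x + b·y + c.
DH-2−DH-1: −452a + 276b = −93.8;  DH-3−DH-1: −985a + 383b = −142.5.
Solving gives a = 0.034479, b = −0.283389.
Then c = -31.6 − a·1250 − b·984 = 204.16.
At (40, 1030): z = 1.4 − 291.9 + 204.16 = -86.4 m.

-86.4 m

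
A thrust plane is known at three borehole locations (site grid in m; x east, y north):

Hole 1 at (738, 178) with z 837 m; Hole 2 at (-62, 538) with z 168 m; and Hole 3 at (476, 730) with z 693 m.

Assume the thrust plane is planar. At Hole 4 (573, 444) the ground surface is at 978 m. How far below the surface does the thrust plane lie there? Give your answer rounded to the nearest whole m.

246 m

Let the plane be z = a·x + b·y + c.
Hole 2−Hole 1: −800a + 360b = −669;  Hole 3−Hole 1: −262a + 552b = −144.
Solving gives a = 0.91410, b = 0.17300.
Then c = 837 − a·738 − b·178 = 131.60.
At (573, 444): z_contact = 523.8 + 76.8 + 131.60 = 732.2 m.
Depth below ground = 978 − 732.2 = 246 m.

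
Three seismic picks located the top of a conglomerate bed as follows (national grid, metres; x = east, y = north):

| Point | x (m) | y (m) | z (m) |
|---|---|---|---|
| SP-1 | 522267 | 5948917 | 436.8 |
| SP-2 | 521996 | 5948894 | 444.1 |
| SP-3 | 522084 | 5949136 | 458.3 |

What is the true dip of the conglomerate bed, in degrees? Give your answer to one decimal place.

4.5°

Two edge vectors: SP-1→SP-2 = (-271, -23, 7.3), SP-1→SP-3 = (-183, 219, 21.5).
Normal n = (SP-1→SP-2) × (SP-1→SP-3) = (-2093.2, 4490.6, -63558).
So ∂z/∂x = −n_x/n_z = −0.03293 and ∂z/∂y = −n_y/n_z = 0.07065.
Gradient magnitude |∇z| = √(a² + b²) = √(0.00108 + 0.00499) = 0.07795.
True dip = arctan(0.07795) = 4.5°, dipping toward SSE (azimuth ≈ 155°).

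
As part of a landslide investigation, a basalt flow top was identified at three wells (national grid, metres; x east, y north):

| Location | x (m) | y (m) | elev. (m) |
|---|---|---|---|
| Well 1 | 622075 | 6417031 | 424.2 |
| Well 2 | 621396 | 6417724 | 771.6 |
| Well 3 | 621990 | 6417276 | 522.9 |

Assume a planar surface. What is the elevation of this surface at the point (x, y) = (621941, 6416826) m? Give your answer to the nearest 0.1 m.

373.5 m

Let the plane be z = a·x + b·y + c.
Well 2−Well 1: −679a + 693b = 347.4;  Well 3−Well 1: −85a + 245b = 98.7.
Solving gives a = −0.155550489, b = 0.348890647.
Then c = 424.2 − a·622075 − b·6417031 = −2141653.83.
At (621941, 6416826): z = −96743.2 + 2238770.6 − 2141653.83 = 373.5 m.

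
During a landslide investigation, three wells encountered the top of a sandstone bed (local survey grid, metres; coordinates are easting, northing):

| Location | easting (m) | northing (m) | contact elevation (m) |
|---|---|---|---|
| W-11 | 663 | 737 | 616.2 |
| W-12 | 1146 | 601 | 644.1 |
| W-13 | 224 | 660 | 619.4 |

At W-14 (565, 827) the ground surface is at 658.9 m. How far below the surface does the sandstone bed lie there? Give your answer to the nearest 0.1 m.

57.2 m

Let the plane be z = a·easting + b·northing + c.
W-12−W-11: 483a − 136b = 27.9;  W-13−W-11: −439a − 77b = 3.2.
Solving gives a = 0.017680, b = −0.142357.
Then c = 616.2 − a·663 − b·737 = 709.40.
At (565, 827): z_contact = 9.99 − 117.73 + 709.40 = 601.66 m.
Depth below ground = 658.9 − 601.66 = 57.2 m.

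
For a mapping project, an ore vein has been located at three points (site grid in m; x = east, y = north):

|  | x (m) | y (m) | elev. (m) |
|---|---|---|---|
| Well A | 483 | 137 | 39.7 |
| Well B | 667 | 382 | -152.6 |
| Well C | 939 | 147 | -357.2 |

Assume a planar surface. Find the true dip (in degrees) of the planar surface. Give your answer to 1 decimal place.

41.3°

Let the plane be z = a·x + b·y + c.
Well B−Well A: 184a + 245b = −192.3;  Well C−Well A: 456a + 10b = −396.9.
Solving gives a = −0.86747, b = −0.13341.
Gradient magnitude |∇z| = √(a² + b²) = √(0.75250 + 0.01780) = 0.87767.
True dip = arctan(0.87767) = 41.3°, dipping toward E (azimuth ≈ 081°).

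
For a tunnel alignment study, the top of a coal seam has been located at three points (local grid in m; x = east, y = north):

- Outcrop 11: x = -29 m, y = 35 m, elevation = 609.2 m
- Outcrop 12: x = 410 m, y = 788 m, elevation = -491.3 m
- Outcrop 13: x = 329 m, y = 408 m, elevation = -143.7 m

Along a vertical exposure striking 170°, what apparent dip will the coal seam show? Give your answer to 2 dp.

Two edge vectors: Outcrop 11→Outcrop 12 = (439, 753, -1100.5), Outcrop 11→Outcrop 13 = (358, 373, -752.9).
Normal n = (Outcrop 11→Outcrop 12) × (Outcrop 11→Outcrop 13) = (-156447.2, -63455.9, -105827).
So ∂z/∂x = −n_x/n_z = −1.47833 and ∂z/∂y = −n_y/n_z = −0.59962.
Unit vector along 170° is (sin 170°, cos 170°) = (0.1736, -0.9848).
Slope in that direction = a·(0.1736) + b·(-0.9848) = 0.33380.
Apparent dip = arctan|0.33380| = 18.46° (true dip is 57.9°, so apparent ≤ true as expected).

18.46°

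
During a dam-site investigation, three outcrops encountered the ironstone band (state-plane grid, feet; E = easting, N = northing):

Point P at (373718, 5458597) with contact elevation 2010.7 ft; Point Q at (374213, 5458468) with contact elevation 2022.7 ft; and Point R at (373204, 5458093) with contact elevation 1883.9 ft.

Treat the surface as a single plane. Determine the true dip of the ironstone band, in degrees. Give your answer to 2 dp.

10.91°

Two edge vectors: Point P→Point Q = (495, -129, 12), Point P→Point R = (-514, -504, -126.8).
Normal n = (Point P→Point Q) × (Point P→Point R) = (22405.2, 56598, -315786).
So ∂z/∂E = −n_x/n_z = 0.07095 and ∂z/∂N = −n_y/n_z = 0.17923.
Gradient magnitude |∇z| = √(a² + b²) = √(0.00503 + 0.03212) = 0.19276.
True dip = arctan(0.19276) = 10.91°, dipping toward SSW (azimuth ≈ 202°).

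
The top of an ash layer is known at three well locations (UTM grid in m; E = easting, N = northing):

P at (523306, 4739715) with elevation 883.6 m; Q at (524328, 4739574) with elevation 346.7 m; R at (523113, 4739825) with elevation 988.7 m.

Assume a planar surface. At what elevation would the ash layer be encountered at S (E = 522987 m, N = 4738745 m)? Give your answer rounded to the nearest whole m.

Let the plane be z = a·E + b·N + c.
Q−P: 1022a − 141b = −536.9;  R−P: −193a + 110b = 105.1.
Solving gives a = −0.51920499, b = 0.04448578.
Then c = 883.6 − a·523306 − b·4739715 = 61736.76.
At (522987, 4738745): z = −271537.5 + 210806.8 + 61736.76 = 1006.1 m.

1006 m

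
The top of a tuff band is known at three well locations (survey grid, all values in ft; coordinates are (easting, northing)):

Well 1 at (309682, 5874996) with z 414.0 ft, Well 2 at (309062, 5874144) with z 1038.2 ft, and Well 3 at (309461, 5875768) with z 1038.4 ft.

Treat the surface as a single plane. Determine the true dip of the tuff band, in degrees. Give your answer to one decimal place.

57.4°

Two edge vectors: Well 1→Well 2 = (-620, -852, 624.2), Well 1→Well 3 = (-221, 772, 624.4).
Normal n = (Well 1→Well 2) × (Well 1→Well 3) = (-1013871.2, 249179.8, -666932).
So ∂z/∂E = −n_x/n_z = −1.52020 and ∂z/∂N = −n_y/n_z = 0.37362.
Gradient magnitude |∇z| = √(a² + b²) = √(2.31101 + 0.13959) = 1.56544.
True dip = arctan(1.56544) = 57.4°, dipping toward ESE (azimuth ≈ 104°).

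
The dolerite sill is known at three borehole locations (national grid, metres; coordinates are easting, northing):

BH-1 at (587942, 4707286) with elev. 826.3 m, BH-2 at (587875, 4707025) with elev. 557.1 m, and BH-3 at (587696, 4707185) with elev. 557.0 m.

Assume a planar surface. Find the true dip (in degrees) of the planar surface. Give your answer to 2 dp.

Let the plane be z = a·easting + b·northing + c.
BH-2−BH-1: −67a − 261b = −269.2;  BH-3−BH-1: −246a − 101b = −269.3.
Solving gives a = 0.75033, b = 0.83880.
Gradient magnitude |∇z| = √(a² + b²) = √(0.56299 + 0.70359) = 1.12543.
True dip = arctan(1.12543) = 48.38°, dipping toward SW (azimuth ≈ 222°).

48.38°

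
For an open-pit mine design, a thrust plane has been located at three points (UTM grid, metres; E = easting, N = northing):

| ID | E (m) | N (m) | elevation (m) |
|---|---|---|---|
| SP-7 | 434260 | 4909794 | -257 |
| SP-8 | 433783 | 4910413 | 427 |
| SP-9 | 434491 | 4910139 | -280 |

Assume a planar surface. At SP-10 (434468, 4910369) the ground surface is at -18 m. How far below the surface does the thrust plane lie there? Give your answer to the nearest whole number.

133 m

Two edge vectors: SP-7→SP-8 = (-477, 619, 684), SP-7→SP-9 = (231, 345, -23).
Normal n = (SP-7→SP-8) × (SP-7→SP-9) = (-250217, 147033, -307554).
So ∂z/∂E = −n_x/n_z = −0.81357095 and ∂z/∂N = −n_y/n_z = 0.47807214.
Intercept c from SP-7: -257 + 353301.32 − 2347235.74 = −1994191.42.
At (434468, 4910369): z_contact = −353470.5 + 2347510.6 − 1994191.42 = -151.3 m.
Depth below ground = -18 − (-151.3) = 133 m.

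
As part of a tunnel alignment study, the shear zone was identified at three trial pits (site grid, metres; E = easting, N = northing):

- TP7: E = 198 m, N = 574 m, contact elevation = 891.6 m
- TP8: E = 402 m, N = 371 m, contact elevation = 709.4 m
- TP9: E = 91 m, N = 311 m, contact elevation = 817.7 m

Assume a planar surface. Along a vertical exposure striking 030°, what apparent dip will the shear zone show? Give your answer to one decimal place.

10.1°

Two edge vectors: TP7→TP8 = (204, -203, -182.2), TP7→TP9 = (-107, -263, -73.9).
Normal n = (TP7→TP8) × (TP7→TP9) = (-32916.9, 34571, -75373).
So ∂z/∂E = −n_x/n_z = −0.43672 and ∂z/∂N = −n_y/n_z = 0.45867.
Unit vector along 030° is (sin 30°, cos 30°) = (0.5000, 0.8660).
Slope in that direction = a·(0.5000) + b·(0.8660) = 0.17886.
Apparent dip = arctan|0.17886| = 10.1° (true dip is 32.3°, so apparent ≤ true as expected).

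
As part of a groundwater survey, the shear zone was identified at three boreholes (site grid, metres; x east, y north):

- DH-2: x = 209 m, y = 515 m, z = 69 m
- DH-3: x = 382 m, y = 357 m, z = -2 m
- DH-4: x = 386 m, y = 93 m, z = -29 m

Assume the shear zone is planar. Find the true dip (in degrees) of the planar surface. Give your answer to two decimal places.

Let the plane be z = a·x + b·y + c.
DH-3−DH-2: 173a − 158b = −71;  DH-4−DH-2: 177a − 422b = −98.
Solving gives a = −0.32145, b = 0.09740.
Gradient magnitude |∇z| = √(a² + b²) = √(0.10333 + 0.00949) = 0.33588.
True dip = arctan(0.33588) = 18.57°, dipping toward ESE (azimuth ≈ 107°).

18.57°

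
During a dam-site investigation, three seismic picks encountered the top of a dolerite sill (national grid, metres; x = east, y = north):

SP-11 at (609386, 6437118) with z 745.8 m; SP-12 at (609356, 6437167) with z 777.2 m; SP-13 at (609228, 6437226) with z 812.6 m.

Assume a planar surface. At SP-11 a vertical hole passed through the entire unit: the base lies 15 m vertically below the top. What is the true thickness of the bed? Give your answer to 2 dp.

12.53 m

Let the plane be z = a·x + b·y + c.
SP-12−SP-11: −30a + 49b = 31.4;  SP-13−SP-11: −158a + 108b = 66.8.
Solving gives a = 0.02621, b = 0.65686.
|∇z| = √(a²+b²) = 0.65739, so dip δ = arctan(0.65739) = 33.32°.
True thickness = vertical thickness × cos δ = 15 × cos 33.32° = 12.53 m.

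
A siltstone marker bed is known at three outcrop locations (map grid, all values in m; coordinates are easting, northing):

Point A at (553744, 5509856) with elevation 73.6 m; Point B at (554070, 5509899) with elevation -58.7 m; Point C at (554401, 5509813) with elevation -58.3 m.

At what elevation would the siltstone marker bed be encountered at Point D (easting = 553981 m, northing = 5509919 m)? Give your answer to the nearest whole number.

Let the plane be z = a·easting + b·northing + c.
Point B−Point A: 326a + 43b = −132.3;  Point C−Point A: 657a − 43b = −131.9.
Solving gives a = −0.26876907, b = −1.03909958.
Then c = 73.6 − a·553744 − b·5509856 = 5874191.90.
At (553981, 5509919): z = −148893.0 − 5725354.5 + 5874191.90 = -55.6 m.

-56 m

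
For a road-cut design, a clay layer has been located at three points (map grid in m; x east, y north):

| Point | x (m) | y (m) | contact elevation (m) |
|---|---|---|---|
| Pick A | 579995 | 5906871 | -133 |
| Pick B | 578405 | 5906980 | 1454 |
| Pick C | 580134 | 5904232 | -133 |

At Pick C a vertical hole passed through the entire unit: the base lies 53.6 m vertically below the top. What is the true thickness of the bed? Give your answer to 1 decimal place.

37.8 m

Two edge vectors: Pick A→Pick B = (-1590, 109, 1587), Pick A→Pick C = (139, -2639, 0).
Normal n = (Pick A→Pick B) × (Pick A→Pick C) = (4188093, 220593, 4180859).
So ∂z/∂x = −n_x/n_z = −1.00173 and ∂z/∂y = −n_y/n_z = −0.05276.
|∇z| = √(a²+b²) = 1.00312, so dip δ = arctan(1.00312) = 45.09°.
True thickness = vertical thickness × cos δ = 53.6 × cos 45.09° = 37.8 m.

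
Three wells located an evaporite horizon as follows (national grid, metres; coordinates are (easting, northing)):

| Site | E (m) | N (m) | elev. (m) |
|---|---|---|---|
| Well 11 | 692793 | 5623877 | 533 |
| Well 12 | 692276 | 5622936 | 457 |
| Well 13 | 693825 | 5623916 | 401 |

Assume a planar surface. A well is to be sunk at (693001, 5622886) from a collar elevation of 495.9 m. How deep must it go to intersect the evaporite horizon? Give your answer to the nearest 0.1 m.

Let the plane be z = a·E + b·N + c.
Well 12−Well 11: −517a − 941b = −76;  Well 13−Well 11: 1032a + 39b = −132.
Solving gives a = −0.133735879, b = 0.154241710.
Then c = 533 − a·692793 − b·5623877 = −774252.13.
At (693001, 5622886): z_contact = −92679.10 + 867283.55 − 774252.13 = 352.33 m.
Depth below ground = 495.9 − 352.33 = 143.6 m.

143.6 m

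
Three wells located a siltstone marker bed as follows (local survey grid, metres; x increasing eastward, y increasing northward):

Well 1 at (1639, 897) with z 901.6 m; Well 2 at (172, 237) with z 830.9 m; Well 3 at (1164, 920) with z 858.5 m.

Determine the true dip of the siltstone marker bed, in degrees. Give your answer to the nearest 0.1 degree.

Two edge vectors: Well 1→Well 2 = (-1467, -660, -70.7), Well 1→Well 3 = (-475, 23, -43.1).
Normal n = (Well 1→Well 2) × (Well 1→Well 3) = (30072.1, -29645.2, -347241).
So ∂z/∂x = −n_x/n_z = 0.08660 and ∂z/∂y = −n_y/n_z = −0.08537.
Gradient magnitude |∇z| = √(a² + b²) = √(0.00750 + 0.00729) = 0.12161.
True dip = arctan(0.12161) = 6.9°, dipping toward NW (azimuth ≈ 315°).

6.9°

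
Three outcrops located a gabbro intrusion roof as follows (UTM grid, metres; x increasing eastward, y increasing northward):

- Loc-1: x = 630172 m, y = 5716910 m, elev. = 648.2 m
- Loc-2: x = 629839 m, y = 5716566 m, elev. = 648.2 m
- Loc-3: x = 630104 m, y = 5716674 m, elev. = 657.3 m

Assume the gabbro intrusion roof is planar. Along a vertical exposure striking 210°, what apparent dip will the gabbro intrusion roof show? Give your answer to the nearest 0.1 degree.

1.1°

Let the plane be z = a·x + b·y + c.
Loc-2−Loc-1: −333a − 344b = 0;  Loc-3−Loc-1: −68a − 236b = 9.1.
Solving gives a = 0.05671, b = −0.05490.
Unit vector along 210° is (sin 210°, cos 210°) = (-0.5000, -0.8660).
Slope in that direction = a·(-0.5000) + b·(-0.8660) = 0.01919.
Apparent dip = arctan|0.01919| = 1.1° (true dip is 4.5°, so apparent ≤ true as expected).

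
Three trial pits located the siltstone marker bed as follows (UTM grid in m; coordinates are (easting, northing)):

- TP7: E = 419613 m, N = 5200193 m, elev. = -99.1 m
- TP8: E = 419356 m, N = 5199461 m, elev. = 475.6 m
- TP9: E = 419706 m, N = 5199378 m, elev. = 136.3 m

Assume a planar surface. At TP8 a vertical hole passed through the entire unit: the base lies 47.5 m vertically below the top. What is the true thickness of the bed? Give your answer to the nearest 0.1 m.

Let the plane be z = a·E + b·N + c.
TP8−TP7: −257a − 732b = 574.7;  TP9−TP7: 93a − 815b = 235.4.
Solving gives a = −1.06679, b = −0.41057.
|∇z| = √(a²+b²) = 1.14307, so dip δ = arctan(1.14307) = 48.82°.
True thickness = vertical thickness × cos δ = 47.5 × cos 48.82° = 31.3 m.

31.3 m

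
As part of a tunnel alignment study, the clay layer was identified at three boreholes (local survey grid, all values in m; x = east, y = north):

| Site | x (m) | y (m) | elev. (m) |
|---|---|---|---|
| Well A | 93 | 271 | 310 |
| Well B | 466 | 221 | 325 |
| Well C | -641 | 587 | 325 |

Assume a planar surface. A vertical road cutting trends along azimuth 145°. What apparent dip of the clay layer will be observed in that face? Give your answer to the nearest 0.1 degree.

Let the plane be z = a·x + b·y + c.
Well B−Well A: 373a − 50b = 15;  Well C−Well A: −734a + 316b = 15.
Solving gives a = 0.06764, b = 0.20458.
Unit vector along 145° is (sin 145°, cos 145°) = (0.5736, -0.8192).
Slope in that direction = a·(0.5736) + b·(-0.8192) = −0.12878.
Apparent dip = arctan|0.12878| = 7.3° (true dip is 12.2°, so apparent ≤ true as expected).

7.3°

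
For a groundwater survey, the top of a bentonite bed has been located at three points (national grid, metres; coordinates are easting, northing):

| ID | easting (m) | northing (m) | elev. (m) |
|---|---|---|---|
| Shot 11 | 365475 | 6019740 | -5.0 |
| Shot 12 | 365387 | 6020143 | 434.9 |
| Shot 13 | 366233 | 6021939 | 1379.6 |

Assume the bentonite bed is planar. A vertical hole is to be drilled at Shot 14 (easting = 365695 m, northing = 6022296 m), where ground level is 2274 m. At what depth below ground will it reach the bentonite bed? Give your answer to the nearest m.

Let the plane be z = a·easting + b·northing + c.
Shot 12−Shot 11: −88a + 403b = 439.9;  Shot 13−Shot 11: 758a + 2199b = 1384.6.
Solving gives a = −0.82035628, b = 0.91242840.
Then c = -5 − a·365475 − b·6019740 = −5192767.05.
At (365695, 6022296): z_contact = −300000.2 + 5494913.9 − 5192767.05 = 2146.7 m.
Depth below ground = 2274 − 2146.7 = 127 m.

127 m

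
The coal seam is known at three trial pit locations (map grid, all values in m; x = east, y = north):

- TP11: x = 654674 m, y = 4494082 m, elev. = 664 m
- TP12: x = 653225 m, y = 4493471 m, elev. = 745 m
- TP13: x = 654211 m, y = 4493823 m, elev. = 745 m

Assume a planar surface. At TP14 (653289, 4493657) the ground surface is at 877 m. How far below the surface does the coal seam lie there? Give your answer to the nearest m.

Let the plane be z = a·x + b·y + c.
TP12−TP11: −1449a − 611b = 81;  TP13−TP11: −463a − 259b = 81.
Solving gives a = 0.30857811, b = −0.86436936.
Then c = 664 − a·654674 − b·4494082 = 3683192.71.
At (653289, 4493657): z_contact = 201590.7 − 3884179.4 + 3683192.71 = 604.0 m.
Depth below ground = 877 − 604.0 = 273 m.

273 m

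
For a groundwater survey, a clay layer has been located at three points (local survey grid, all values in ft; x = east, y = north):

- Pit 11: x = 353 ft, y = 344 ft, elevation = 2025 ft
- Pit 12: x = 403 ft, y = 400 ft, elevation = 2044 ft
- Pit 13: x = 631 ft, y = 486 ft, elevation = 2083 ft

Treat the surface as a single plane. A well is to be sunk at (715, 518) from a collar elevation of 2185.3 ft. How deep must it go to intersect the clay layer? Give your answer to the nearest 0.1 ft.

87.8 ft

Let the plane be z = a·x + b·y + c.
Pit 12−Pit 11: 50a + 56b = 19;  Pit 13−Pit 11: 278a + 142b = 58.
Solving gives a = 0.06495, b = 0.28129.
Then c = 2025 − a·353 − b·344 = 1905.31.
At (715, 518): z_contact = 46.44 + 145.71 + 1905.31 = 2097.46 ft.
Depth below ground = 2185.3 − 2097.46 = 87.8 ft.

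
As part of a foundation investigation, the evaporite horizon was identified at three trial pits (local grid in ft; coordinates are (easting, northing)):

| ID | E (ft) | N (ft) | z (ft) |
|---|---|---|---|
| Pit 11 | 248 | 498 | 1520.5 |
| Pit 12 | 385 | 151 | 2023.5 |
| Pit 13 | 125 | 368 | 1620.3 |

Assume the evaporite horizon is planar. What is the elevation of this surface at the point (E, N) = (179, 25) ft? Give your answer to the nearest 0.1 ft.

2076.1 ft

Let the plane be z = a·E + b·N + c.
Pit 12−Pit 11: 137a − 347b = 503;  Pit 13−Pit 11: −123a − 130b = 99.8.
Solving gives a = 0.50850, b = −1.24881.
Then c = 1520.5 − a·248 − b·498 = 2016.30.
At (179, 25): z = 91.0 − 31.2 + 2016.30 = 2076.1 ft.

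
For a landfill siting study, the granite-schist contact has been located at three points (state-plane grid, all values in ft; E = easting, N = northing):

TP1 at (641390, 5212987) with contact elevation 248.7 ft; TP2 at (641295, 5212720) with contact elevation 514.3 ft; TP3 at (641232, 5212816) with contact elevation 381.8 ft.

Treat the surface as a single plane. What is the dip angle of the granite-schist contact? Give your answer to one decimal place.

50.0°

Let the plane be z = a·E + b·N + c.
TP2−TP1: −95a − 267b = 265.6;  TP3−TP1: −158a − 171b = 133.1.
Solving gives a = 0.38086, b = −1.13027.
Gradient magnitude |∇z| = √(a² + b²) = √(0.14505 + 1.27751) = 1.19271.
True dip = arctan(1.19271) = 50.0°, dipping toward NNW (azimuth ≈ 341°).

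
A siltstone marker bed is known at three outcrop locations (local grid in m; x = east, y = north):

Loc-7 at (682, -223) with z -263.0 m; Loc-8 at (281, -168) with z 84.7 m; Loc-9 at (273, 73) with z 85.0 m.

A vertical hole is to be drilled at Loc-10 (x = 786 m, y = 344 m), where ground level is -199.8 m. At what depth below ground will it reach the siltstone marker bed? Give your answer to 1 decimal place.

Two edge vectors: Loc-7→Loc-8 = (-401, 55, 347.7), Loc-7→Loc-9 = (-409, 296, 348).
Normal n = (Loc-7→Loc-8) × (Loc-7→Loc-9) = (-83779.2, -2661.3, -96201).
So ∂z/∂x = −n_x/n_z = −0.87088 and ∂z/∂y = −n_y/n_z = −0.02766.
Intercept c from Loc-7: -263 + 593.94 − 6.17 = 324.77.
At (786, 344): z_contact = −684.51 − 9.52 + 324.77 = -369.26 m.
Depth below ground = -199.8 − (-369.26) = 169.5 m.

169.5 m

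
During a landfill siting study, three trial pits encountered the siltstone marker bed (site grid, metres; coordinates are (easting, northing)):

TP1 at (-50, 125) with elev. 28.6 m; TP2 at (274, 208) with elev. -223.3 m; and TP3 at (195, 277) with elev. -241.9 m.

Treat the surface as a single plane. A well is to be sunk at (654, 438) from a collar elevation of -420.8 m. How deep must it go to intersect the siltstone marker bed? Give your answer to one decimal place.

Let the plane be z = a·E + b·N + c.
TP2−TP1: 324a + 83b = −251.9;  TP3−TP1: 245a + 152b = −270.5.
Solving gives a = −0.54776, b = −0.89671.
Then c = 28.6 − a·-50 − b·125 = 113.30.
At (654, 438): z_contact = −358.23 − 392.76 + 113.30 = -637.69 m.
Depth below ground = -420.8 − (-637.69) = 216.9 m.

216.9 m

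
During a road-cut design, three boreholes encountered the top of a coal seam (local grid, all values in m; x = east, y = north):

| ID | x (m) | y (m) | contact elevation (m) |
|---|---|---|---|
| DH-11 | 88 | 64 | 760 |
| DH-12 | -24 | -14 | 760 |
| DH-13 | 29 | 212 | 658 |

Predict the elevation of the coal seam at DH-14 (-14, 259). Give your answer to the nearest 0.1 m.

616.5 m

Let the plane be z = a·x + b·y + c.
DH-12−DH-11: −112a − 78b = 0;  DH-13−DH-11: −59a + 148b = −102.
Solving gives a = 0.37567, b = −0.53943.
Then c = 760 − a·88 − b·64 = 761.46.
At (-14, 259): z = −5.3 − 139.7 + 761.46 = 616.5 m.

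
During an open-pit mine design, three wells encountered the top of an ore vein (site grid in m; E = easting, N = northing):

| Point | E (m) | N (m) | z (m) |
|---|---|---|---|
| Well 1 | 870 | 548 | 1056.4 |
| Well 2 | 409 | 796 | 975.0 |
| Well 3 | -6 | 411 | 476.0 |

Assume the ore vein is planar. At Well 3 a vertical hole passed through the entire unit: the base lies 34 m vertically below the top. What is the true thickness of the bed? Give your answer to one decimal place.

25.4 m

Two edge vectors: Well 1→Well 2 = (-461, 248, -81.4), Well 1→Well 3 = (-876, -137, -580.4).
Normal n = (Well 1→Well 2) × (Well 1→Well 3) = (-155091, -196258, 280405).
So ∂z/∂E = −n_x/n_z = 0.55310 and ∂z/∂N = −n_y/n_z = 0.69991.
|∇z| = √(a²+b²) = 0.89207, so dip δ = arctan(0.89207) = 41.74°.
True thickness = vertical thickness × cos δ = 34 × cos 41.74° = 25.4 m.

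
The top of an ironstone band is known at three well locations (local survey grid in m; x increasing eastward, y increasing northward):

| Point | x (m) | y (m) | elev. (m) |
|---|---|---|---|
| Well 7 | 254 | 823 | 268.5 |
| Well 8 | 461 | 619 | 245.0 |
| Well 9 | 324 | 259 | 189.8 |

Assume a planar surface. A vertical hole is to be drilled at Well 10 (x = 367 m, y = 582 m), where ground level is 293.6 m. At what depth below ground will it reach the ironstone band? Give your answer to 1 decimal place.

Let the plane be z = a·x + b·y + c.
Well 8−Well 7: 207a − 204b = −23.5;  Well 9−Well 7: 70a − 564b = −78.7.
Solving gives a = 0.02733, b = 0.14293.
Then c = 268.5 − a·254 − b·823 = 143.92.
At (367, 582): z_contact = 10.03 + 83.19 + 143.92 = 237.14 m.
Depth below ground = 293.6 − 237.14 = 56.5 m.

56.5 m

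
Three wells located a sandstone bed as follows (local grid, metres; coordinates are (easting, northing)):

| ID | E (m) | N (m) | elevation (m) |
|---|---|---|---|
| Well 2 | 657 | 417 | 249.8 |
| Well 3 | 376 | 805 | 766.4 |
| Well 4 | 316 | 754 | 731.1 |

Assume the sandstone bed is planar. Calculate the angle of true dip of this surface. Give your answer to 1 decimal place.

Two edge vectors: Well 2→Well 3 = (-281, 388, 516.6), Well 2→Well 4 = (-341, 337, 481.3).
Normal n = (Well 2→Well 3) × (Well 2→Well 4) = (12650.2, -40915.3, 37611).
So ∂z/∂E = −n_x/n_z = −0.33634 and ∂z/∂N = −n_y/n_z = 1.08785.
Gradient magnitude |∇z| = √(a² + b²) = √(0.11313 + 1.18343) = 1.13866.
True dip = arctan(1.13866) = 48.7°, dipping toward SSE (azimuth ≈ 163°).

48.7°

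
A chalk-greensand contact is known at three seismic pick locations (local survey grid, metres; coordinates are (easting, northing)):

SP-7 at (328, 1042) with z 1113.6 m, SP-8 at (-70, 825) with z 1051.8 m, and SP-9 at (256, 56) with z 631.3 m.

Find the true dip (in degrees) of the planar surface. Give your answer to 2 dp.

Two edge vectors: SP-7→SP-8 = (-398, -217, -61.8), SP-7→SP-9 = (-72, -986, -482.3).
Normal n = (SP-7→SP-8) × (SP-7→SP-9) = (43724.3, -187505.8, 376804).
So ∂z/∂E = −n_x/n_z = −0.11604 and ∂z/∂N = −n_y/n_z = 0.49762.
Gradient magnitude |∇z| = √(a² + b²) = √(0.01347 + 0.24763) = 0.51097.
True dip = arctan(0.51097) = 27.07°, dipping toward SSE (azimuth ≈ 167°).

27.07°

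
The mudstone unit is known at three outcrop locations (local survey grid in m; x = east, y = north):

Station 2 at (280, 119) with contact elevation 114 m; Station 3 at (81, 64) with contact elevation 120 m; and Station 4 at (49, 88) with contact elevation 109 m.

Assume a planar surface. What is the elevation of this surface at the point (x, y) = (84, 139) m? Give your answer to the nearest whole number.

Two edge vectors: Station 2→Station 3 = (-199, -55, 6), Station 2→Station 4 = (-231, -31, -5).
Normal n = (Station 2→Station 3) × (Station 2→Station 4) = (461, -2381, -6536).
So ∂z/∂x = −n_x/n_z = 0.07053 and ∂z/∂y = −n_y/n_z = −0.36429.
Intercept c from Station 2: 114 − 19.75 + 43.35 = 137.60.
At (84, 139): z = 5.9 − 50.6 + 137.60 = 92.9 m.

93 m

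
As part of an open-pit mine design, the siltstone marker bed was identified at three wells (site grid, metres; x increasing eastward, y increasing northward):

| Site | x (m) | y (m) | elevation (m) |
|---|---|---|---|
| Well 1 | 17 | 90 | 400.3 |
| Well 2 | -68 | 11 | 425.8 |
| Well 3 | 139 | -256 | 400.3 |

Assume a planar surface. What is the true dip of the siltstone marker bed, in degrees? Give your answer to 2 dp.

Let the plane be z = a·x + b·y + c.
Well 2−Well 1: −85a − 79b = 25.5;  Well 3−Well 1: 122a − 346b = 0.
Solving gives a = −0.22595, b = −0.07967.
Gradient magnitude |∇z| = √(a² + b²) = √(0.05105 + 0.00635) = 0.23959.
True dip = arctan(0.23959) = 13.47°, dipping toward ENE (azimuth ≈ 071°).

13.47°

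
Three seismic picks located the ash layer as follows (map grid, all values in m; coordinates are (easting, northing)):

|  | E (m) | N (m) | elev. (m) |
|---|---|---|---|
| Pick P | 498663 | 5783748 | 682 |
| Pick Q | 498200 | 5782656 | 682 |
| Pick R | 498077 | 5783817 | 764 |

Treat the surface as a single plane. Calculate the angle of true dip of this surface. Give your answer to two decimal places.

8.24°

Two edge vectors: Pick P→Pick Q = (-463, -1092, 0), Pick P→Pick R = (-586, 69, 82).
Normal n = (Pick P→Pick Q) × (Pick P→Pick R) = (-89544, 37966, -671859).
So ∂z/∂E = −n_x/n_z = −0.13328 and ∂z/∂N = −n_y/n_z = 0.05651.
Gradient magnitude |∇z| = √(a² + b²) = √(0.01776 + 0.00319) = 0.14476.
True dip = arctan(0.14476) = 8.24°, dipping toward ESE (azimuth ≈ 113°).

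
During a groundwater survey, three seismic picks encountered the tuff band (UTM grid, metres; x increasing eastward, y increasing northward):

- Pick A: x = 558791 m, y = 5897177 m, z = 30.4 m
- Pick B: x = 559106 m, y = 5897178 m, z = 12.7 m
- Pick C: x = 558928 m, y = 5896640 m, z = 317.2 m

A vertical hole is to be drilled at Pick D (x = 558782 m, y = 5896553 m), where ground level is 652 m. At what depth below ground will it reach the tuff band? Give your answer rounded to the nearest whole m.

279 m

Let the plane be z = a·x + b·y + c.
Pick B−Pick A: 315a + 1b = −17.7;  Pick C−Pick A: 137a − 537b = 286.8.
Solving gives a = −0.05445089, b = −0.54796978.
Then c = 30.4 − a·558791 − b·5897177 = 3261931.85.
At (558782, 5896553): z_contact = −30426.2 − 3231132.9 + 3261931.85 = 372.8 m.
Depth below ground = 652 − 372.8 = 279 m.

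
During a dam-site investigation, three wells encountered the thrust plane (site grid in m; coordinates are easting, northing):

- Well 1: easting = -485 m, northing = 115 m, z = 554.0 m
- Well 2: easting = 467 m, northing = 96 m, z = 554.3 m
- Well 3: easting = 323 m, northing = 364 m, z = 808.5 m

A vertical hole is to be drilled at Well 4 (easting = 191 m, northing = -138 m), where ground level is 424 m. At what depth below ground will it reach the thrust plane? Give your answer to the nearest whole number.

Let the plane be z = a·easting + b·northing + c.
Well 2−Well 1: 952a − 19b = 0.3;  Well 3−Well 1: 808a + 249b = 254.5.
Solving gives a = 0.01945, b = 0.95896.
Then c = 554 − a·-485 − b·115 = 453.15.
At (191, -138): z_contact = 3.7 − 132.3 + 453.15 = 324.5 m.
Depth below ground = 424 − 324.5 = 99 m.

99 m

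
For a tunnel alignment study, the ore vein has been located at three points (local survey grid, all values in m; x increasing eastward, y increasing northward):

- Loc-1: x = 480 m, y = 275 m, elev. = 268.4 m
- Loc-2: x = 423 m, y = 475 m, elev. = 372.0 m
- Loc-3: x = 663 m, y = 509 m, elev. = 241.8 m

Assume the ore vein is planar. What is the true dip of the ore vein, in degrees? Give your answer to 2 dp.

34.50°

Two edge vectors: Loc-1→Loc-2 = (-57, 200, 103.6), Loc-1→Loc-3 = (183, 234, -26.6).
Normal n = (Loc-1→Loc-2) × (Loc-1→Loc-3) = (-29562.4, 17442.6, -49938).
So ∂z/∂x = −n_x/n_z = −0.59198 and ∂z/∂y = −n_y/n_z = 0.34929.
Gradient magnitude |∇z| = √(a² + b²) = √(0.35044 + 0.12200) = 0.68734.
True dip = arctan(0.68734) = 34.50°, dipping toward ESE (azimuth ≈ 121°).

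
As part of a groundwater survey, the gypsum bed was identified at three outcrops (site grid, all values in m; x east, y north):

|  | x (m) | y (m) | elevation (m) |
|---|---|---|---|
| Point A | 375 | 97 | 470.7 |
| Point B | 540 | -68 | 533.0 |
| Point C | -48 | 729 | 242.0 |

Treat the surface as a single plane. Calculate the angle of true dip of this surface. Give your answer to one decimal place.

Two edge vectors: Point A→Point B = (165, -165, 62.3), Point A→Point C = (-423, 632, -228.7).
Normal n = (Point A→Point B) × (Point A→Point C) = (-1638.1, 11382.6, 34485).
So ∂z/∂x = −n_x/n_z = 0.04750 and ∂z/∂y = −n_y/n_z = −0.33007.
Gradient magnitude |∇z| = √(a² + b²) = √(0.00226 + 0.10895) = 0.33347.
True dip = arctan(0.33347) = 18.4°, dipping toward N (azimuth ≈ 352°).

18.4°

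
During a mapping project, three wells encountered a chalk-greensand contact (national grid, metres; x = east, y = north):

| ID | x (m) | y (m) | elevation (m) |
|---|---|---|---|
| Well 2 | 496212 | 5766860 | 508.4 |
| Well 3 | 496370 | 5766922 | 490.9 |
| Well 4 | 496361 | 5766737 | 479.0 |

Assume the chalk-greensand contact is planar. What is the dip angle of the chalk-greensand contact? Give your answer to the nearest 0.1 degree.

Two edge vectors: Well 2→Well 3 = (158, 62, -17.5), Well 2→Well 4 = (149, -123, -29.4).
Normal n = (Well 2→Well 3) × (Well 2→Well 4) = (-3975.3, 2037.7, -28672).
So ∂z/∂x = −n_x/n_z = −0.13865 and ∂z/∂y = −n_y/n_z = 0.07107.
Gradient magnitude |∇z| = √(a² + b²) = √(0.01922 + 0.00505) = 0.15580.
True dip = arctan(0.15580) = 8.9°, dipping toward ESE (azimuth ≈ 117°).

8.9°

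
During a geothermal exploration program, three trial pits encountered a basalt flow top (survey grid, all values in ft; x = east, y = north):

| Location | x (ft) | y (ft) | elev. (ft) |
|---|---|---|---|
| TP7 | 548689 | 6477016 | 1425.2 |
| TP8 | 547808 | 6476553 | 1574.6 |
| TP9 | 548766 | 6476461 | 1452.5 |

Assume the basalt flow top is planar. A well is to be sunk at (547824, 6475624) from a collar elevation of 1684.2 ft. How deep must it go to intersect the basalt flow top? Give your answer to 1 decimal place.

Two edge vectors: TP7→TP8 = (-881, -463, 149.4), TP7→TP9 = (77, -555, 27.3).
Normal n = (TP7→TP8) × (TP7→TP9) = (70277.1, 35555.1, 524606).
So ∂z/∂x = −n_x/n_z = −0.133961678 and ∂z/∂y = −n_y/n_z = −0.067774863.
Intercept c from TP7: 1425.2 + 73503.30 + 438978.87 = 513907.37.
At (547824, 6475624): z_contact = −73387.42 − 438884.53 + 513907.37 = 1635.42 ft.
Depth below ground = 1684.2 − 1635.42 = 48.8 ft.

48.8 ft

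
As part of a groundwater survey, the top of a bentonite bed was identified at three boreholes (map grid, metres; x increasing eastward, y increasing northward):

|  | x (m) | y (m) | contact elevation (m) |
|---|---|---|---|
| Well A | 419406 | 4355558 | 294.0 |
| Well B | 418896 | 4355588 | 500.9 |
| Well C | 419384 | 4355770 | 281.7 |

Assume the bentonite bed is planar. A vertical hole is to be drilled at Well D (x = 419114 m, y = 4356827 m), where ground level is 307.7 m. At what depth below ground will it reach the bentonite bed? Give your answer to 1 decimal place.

Two edge vectors: Well A→Well B = (-510, 30, 206.9), Well A→Well C = (-22, 212, -12.3).
Normal n = (Well A→Well B) × (Well A→Well C) = (-44231.8, -10824.8, -107460).
So ∂z/∂x = −n_x/n_z = −0.411611763 and ∂z/∂y = −n_y/n_z = −0.100733296.
Intercept c from Well A: 294 + 172632.44 + 438749.71 = 611676.16.
At (419114, 4356827): z_contact = −172512.25 − 438877.54 + 611676.16 = 286.36 m.
Depth below ground = 307.7 − 286.36 = 21.3 m.

21.3 m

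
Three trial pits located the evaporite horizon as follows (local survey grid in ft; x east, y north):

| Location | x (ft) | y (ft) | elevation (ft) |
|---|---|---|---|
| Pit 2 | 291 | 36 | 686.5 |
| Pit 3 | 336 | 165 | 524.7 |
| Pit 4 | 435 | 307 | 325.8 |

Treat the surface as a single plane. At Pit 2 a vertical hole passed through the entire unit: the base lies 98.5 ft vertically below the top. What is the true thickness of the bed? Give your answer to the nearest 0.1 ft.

63.5 ft

Two edge vectors: Pit 2→Pit 3 = (45, 129, -161.8), Pit 2→Pit 4 = (144, 271, -360.7).
Normal n = (Pit 2→Pit 3) × (Pit 2→Pit 4) = (-2682.5, -7067.7, -6381).
So ∂z/∂x = −n_x/n_z = −0.42039 and ∂z/∂y = −n_y/n_z = −1.10762.
|∇z| = √(a²+b²) = 1.18471, so dip δ = arctan(1.18471) = 49.83°.
True thickness = vertical thickness × cos δ = 98.5 × cos 49.83° = 63.5 ft.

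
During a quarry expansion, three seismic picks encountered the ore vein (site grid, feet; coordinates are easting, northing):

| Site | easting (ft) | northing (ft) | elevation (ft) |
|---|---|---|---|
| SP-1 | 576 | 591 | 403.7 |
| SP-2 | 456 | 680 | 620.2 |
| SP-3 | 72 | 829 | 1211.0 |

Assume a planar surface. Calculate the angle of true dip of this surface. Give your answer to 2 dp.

55.51°

Two edge vectors: SP-1→SP-2 = (-120, 89, 216.5), SP-1→SP-3 = (-504, 238, 807.3).
Normal n = (SP-1→SP-2) × (SP-1→SP-3) = (20322.7, -12240, 16296).
So ∂z/∂easting = −n_x/n_z = −1.24710 and ∂z/∂northing = −n_y/n_z = 0.75110.
Gradient magnitude |∇z| = √(a² + b²) = √(1.55525 + 0.56416) = 1.45582.
True dip = arctan(1.45582) = 55.51°, dipping toward ESE (azimuth ≈ 121°).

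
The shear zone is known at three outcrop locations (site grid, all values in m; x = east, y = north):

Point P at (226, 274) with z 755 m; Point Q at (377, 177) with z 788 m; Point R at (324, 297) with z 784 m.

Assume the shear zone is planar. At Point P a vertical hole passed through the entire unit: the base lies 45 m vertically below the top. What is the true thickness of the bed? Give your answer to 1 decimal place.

43.2 m

Let the plane be z = a·x + b·y + c.
Point Q−Point P: 151a − 97b = 33;  Point R−Point P: 98a + 23b = 29.
Solving gives a = 0.27521, b = 0.08822.
|∇z| = √(a²+b²) = 0.28901, so dip δ = arctan(0.28901) = 16.12°.
True thickness = vertical thickness × cos δ = 45 × cos 16.12° = 43.2 m.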